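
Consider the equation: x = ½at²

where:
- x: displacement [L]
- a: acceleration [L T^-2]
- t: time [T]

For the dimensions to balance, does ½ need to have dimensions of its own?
No

x has dimensions [L] and at² already has dimensions [L], so the equation balances without ½ contributing any dimensions. ½ is a pure (dimensionless) number; changing or removing it would not affect dimensional consistency.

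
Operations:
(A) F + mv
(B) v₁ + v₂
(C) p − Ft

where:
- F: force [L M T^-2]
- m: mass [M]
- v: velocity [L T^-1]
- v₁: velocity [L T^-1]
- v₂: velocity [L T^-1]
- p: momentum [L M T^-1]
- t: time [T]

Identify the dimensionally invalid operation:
(A) F + mv

(A) F + mv: F [L M T^-2] and mv [L M T^-1] — different dimensions cannot be added/subtracted ✗
(B) v₁ + v₂: v₁ [L T^-1] and v₂ [L T^-1] — same dimensions ✓
(C) p − Ft: p [L M T^-1] and Ft [L M T^-1] — same dimensions ✓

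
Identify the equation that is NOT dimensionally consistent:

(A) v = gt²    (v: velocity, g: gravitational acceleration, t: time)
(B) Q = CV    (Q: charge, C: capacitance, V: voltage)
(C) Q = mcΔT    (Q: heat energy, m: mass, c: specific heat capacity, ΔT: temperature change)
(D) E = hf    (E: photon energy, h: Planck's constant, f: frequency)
(A) v = gt²

The equation (A) v = gt² is dimensionally incorrect.

LHS (v): [L T^-1]
RHS (gt²): [L] ✗

The dimensions do not match. The other three equations balance.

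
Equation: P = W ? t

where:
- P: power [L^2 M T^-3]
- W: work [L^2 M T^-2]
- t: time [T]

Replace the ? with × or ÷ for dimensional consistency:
division (÷): P = W ÷ t

P [L^2 M T^-3]; W [L^2 M T^-2]; t [T].
W × t → [L^2 M T^-1] ✗
W ÷ t → [L^2 M T^-3] ✓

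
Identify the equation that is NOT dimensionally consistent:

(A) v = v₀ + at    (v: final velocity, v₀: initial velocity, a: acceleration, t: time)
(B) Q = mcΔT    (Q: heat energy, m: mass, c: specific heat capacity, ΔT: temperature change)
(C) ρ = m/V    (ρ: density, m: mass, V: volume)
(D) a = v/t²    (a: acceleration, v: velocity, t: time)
(D) a = v/t²

The equation (D) a = v/t² is dimensionally incorrect.

LHS (a): [L T^-2]
RHS (v/t²): [L T^-3] ✗

The dimensions do not match. The other three equations balance.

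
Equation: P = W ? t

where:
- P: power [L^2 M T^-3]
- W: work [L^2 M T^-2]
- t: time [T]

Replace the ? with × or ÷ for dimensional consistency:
division (÷): P = W ÷ t

P [L^2 M T^-3]; W [L^2 M T^-2]; t [T].
W × t → [L^2 M T^-1] ✗
W ÷ t → [L^2 M T^-3] ✓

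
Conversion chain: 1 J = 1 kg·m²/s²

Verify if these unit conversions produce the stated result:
The chain is correct (no errors).

Correct: Joule is defined as kg·m²/s²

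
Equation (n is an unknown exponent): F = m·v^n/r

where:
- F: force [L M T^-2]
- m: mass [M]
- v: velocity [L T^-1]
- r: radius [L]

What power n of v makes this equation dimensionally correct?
n = 2

F has dimensions [L M T^-2]; v has dimensions [L T^-1].
The rest of the RHS has dimensions [L^-1 M], so v^n must supply [L^2 T^-2].
With n = 2: m·v^2/r has dimensions [L M T^-2], matching the LHS ✓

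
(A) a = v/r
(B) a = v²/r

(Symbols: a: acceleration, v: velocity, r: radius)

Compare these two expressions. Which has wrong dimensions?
(A)

(A) a = v/r: LHS [L T^-2], RHS [T^-1] ✗
(B) a = v²/r: LHS [L T^-2], RHS [L T^-2] ✓

Expression (A) a = v/r is dimensionally incorrect.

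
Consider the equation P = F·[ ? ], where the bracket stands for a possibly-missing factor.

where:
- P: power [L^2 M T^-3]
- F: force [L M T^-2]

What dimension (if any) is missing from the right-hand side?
[L T^-1] — velocity (e.g. v)

P has dimensions [L^2 M T^-3]; F has dimensions [L M T^-2].
The bracketed factor must supply [L^2 M T^-3] / [L M T^-2] = [L T^-1].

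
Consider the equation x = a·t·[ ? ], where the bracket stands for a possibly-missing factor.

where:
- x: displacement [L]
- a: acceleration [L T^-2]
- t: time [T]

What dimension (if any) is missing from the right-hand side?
[T] — time (e.g. t)

x has dimensions [L]; a·t has dimensions [L T^-1].
The bracketed factor must supply [L] / [L T^-1] = [T].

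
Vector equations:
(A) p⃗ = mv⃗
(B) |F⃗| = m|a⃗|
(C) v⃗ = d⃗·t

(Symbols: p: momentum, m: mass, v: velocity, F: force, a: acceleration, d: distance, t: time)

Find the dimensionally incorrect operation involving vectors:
(C) v⃗ = d⃗·t

(A) p⃗ = mv⃗: LHS [L M T^-1], RHS [L M T^-1] ✓ — mass (scalar) times velocity (vector)
(B) |F⃗| = m|a⃗|: LHS [L M T^-2], RHS [L M T^-2] ✓ — magnitudes of vectors are scalars
(C) v⃗ = d⃗·t: LHS [L T^-1], RHS [L T] ✗ — velocity is displacement per time; should be d⃗/t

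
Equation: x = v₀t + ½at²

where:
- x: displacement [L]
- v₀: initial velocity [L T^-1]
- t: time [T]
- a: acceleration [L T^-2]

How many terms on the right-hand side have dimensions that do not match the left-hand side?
0

LHS x: [L]
- v₀t: [L] ✓
- ½at²: [L] ✓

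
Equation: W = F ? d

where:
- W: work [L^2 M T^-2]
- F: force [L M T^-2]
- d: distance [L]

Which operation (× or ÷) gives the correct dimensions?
multiplication (×): W = F × d

W [L^2 M T^-2]; F [L M T^-2]; d [L].
F × d → [L^2 M T^-2] ✓
F ÷ d → [M T^-2] ✗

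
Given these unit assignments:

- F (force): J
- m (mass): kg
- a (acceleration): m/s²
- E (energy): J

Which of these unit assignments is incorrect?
F

The variable F (force) should have units N, not J.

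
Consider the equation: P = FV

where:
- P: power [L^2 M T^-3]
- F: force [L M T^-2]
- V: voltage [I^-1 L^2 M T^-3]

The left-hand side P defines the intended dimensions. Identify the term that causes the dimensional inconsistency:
The right-hand side term FV

P has dimensions [L^2 M T^-3], but FV has dimensions [I^-1 L^3 M^2 T^-5], so the term FV is dimensionally wrong for P.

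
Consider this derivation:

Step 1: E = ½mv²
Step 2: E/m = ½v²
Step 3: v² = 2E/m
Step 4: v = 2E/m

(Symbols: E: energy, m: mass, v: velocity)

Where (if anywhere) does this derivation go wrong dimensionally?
Step 4

Step 1: E = ½mv² → LHS [L^2 M T^-2], RHS [L^2 M T^-2] ✓
Step 2: E/m = ½v² → LHS [L^2 T^-2], RHS [L^2 T^-2] ✓
Step 3: v² = 2E/m → LHS [L^2 T^-2], RHS [L^2 T^-2] ✓
Step 4: v = 2E/m → LHS [L T^-1], RHS [L^2 T^-2] ✗

The first dimensional inconsistency appears in step 4: v = 2E/m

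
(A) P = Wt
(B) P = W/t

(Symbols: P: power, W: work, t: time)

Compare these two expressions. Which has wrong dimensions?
(A)

(A) P = Wt: LHS [L^2 M T^-3], RHS [L^2 M T^-1] ✗
(B) P = W/t: LHS [L^2 M T^-3], RHS [L^2 M T^-3] ✓

Expression (A) P = Wt is dimensionally incorrect.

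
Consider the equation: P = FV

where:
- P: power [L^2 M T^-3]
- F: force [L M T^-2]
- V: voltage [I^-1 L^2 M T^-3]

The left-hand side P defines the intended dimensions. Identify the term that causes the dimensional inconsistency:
The right-hand side term FV

P has dimensions [L^2 M T^-3], but FV has dimensions [I^-1 L^3 M^2 T^-5], so the term FV is dimensionally wrong for P.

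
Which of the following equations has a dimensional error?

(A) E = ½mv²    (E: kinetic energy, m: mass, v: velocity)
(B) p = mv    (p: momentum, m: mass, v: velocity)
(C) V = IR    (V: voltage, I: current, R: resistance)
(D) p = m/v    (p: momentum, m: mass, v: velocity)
(D) p = m/v

The equation (D) p = m/v is dimensionally incorrect.

LHS (p): [L M T^-1]
RHS (m/v): [L^-1 M T] ✗

The dimensions do not match. The other three equations balance.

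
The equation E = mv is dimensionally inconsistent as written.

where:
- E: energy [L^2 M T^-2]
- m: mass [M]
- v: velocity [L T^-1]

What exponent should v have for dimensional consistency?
The exponent of v should be 2: E = mv^2

The LHS E has dimensions [L^2 M T^-2]; v has dimensions [L T^-1].
As written, the RHS mv (exponent 1 on v) has dimensions [L M T^-1], which does not match.
With exponent 2, the RHS mv^2 has dimensions [L^2 M T^-2], matching the LHS.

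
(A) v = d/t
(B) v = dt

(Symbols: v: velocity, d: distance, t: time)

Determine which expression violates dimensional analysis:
(B)

(A) v = d/t: LHS [L T^-1], RHS [L T^-1] ✓
(B) v = dt: LHS [L T^-1], RHS [L T] ✗

Expression (B) v = dt is dimensionally incorrect.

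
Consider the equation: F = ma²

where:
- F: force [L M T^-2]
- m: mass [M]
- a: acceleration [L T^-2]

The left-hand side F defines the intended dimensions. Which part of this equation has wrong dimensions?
The right-hand side term ma²

F has dimensions [L M T^-2], but ma² has dimensions [L^2 M T^-4], so the term ma² is dimensionally wrong for F.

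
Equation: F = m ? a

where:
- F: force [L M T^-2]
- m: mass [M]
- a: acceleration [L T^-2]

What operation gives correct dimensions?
multiplication (×): F = m × a

F [L M T^-2]; m [M]; a [L T^-2].
m × a → [L M T^-2] ✓
m ÷ a → [L^-1 M T^2] ✗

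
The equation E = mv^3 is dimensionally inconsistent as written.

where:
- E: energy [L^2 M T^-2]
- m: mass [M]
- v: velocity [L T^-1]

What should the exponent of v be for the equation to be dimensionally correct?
The exponent of v should be 2: E = mv^2

The LHS E has dimensions [L^2 M T^-2]; v has dimensions [L T^-1].
As written, the RHS mv^3 (exponent 3 on v) has dimensions [L^3 M T^-3], which does not match.
With exponent 2, the RHS mv^2 has dimensions [L^2 M T^-2], matching the LHS.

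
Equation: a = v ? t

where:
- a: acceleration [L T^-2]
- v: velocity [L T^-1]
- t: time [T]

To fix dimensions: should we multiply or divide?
division (÷): a = v ÷ t

a [L T^-2]; v [L T^-1]; t [T].
v × t → [L] ✗
v ÷ t → [L T^-2] ✓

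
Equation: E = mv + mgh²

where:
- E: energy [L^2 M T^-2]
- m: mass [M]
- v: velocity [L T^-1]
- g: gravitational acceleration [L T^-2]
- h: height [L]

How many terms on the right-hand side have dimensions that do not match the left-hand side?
2

LHS E: [L^2 M T^-2]
- mv: [L M T^-1] ✗
- mgh²: [L^3 M T^-2] ✗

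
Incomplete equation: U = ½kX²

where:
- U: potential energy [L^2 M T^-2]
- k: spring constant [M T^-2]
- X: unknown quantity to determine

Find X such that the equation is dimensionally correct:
X = x (displacement), dimensions [L]

U has dimensions [L^2 M T^-2]; the rest of the RHS (½k) has dimensions [M T^-2].
So X² must have dimensions [L^2], i.e. X has dimensions [L] — X = x (displacement).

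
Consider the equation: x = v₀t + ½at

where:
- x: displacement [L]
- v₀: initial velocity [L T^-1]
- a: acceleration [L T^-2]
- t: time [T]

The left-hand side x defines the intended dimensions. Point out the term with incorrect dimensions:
The term ½at

Checking each RHS term against the LHS:
- v₀t: [L] — matches x [L] ✓
- ½at: [L T^-1] — does NOT match x [L] ✗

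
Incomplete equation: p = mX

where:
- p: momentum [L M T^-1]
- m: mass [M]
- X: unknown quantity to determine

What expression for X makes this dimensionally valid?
X = v (velocity), dimensions [L T^-1]

p has dimensions [L M T^-1]; the rest of the RHS (m) has dimensions [M].
So X must have dimensions [L T^-1] — X = v (velocity).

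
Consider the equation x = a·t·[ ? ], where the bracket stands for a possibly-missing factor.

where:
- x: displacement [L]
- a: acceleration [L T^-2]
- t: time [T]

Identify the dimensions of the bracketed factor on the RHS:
[T] — time (e.g. t)

x has dimensions [L]; a·t has dimensions [L T^-1].
The bracketed factor must supply [L] / [L T^-1] = [T].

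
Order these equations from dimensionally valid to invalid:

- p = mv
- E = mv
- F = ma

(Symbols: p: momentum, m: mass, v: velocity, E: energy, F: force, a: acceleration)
Dimensionally correct: p = mv, F = ma
Dimensionally incorrect: E = mv
Ordered (correct first, then incorrect): p = mv, F = ma, E = mv

- p = mv: LHS [L M T^-1], RHS [L M T^-1] → correct ✓
- E = mv: LHS [L^2 M T^-2], RHS [L M T^-1] → incorrect ✗
- F = ma: LHS [L M T^-2], RHS [L M T^-2] → correct ✓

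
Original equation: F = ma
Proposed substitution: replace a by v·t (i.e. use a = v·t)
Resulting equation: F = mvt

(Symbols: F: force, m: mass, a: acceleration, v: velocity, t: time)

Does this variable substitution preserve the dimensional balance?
No

[a] = [L T^-2] and [v·t] = [L]. These differ, so the substitution replaces a quantity by one of different dimensions and the result F = mvt has LHS [L M T^-2] vs RHS [L M] — inconsistent.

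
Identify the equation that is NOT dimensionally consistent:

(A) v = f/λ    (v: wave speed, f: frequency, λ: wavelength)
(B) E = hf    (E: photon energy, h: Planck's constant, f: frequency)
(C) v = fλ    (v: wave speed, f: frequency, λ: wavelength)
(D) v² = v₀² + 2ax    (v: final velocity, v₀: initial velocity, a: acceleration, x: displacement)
(A) v = f/λ

The equation (A) v = f/λ is dimensionally incorrect.

LHS (v): [L T^-1]
RHS (f/λ): [L^-1 T^-1] ✗

The dimensions do not match. The other three equations balance.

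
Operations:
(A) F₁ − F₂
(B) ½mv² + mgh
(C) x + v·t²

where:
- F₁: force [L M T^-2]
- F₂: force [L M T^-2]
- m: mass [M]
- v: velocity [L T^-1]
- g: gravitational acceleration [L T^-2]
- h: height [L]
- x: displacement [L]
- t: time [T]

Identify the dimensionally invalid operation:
(C) x + v·t²

(A) F₁ − F₂: F₁ [L M T^-2] and F₂ [L M T^-2] — same dimensions ✓
(B) ½mv² + mgh: ½mv² [L^2 M T^-2] and mgh [L^2 M T^-2] — same dimensions ✓
(C) x + v·t²: x [L] and v·t² [L T] — different dimensions cannot be added/subtracted ✗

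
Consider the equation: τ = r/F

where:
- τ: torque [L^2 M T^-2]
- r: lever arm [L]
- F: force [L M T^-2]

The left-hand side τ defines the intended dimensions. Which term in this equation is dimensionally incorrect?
The right-hand side term r/F

τ has dimensions [L^2 M T^-2], but r/F has dimensions [M^-1 T^2], so the term r/F is dimensionally wrong for τ.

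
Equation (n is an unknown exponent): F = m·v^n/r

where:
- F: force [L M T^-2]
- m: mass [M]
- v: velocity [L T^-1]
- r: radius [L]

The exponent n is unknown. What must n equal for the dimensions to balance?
n = 2

F has dimensions [L M T^-2]; v has dimensions [L T^-1].
The rest of the RHS has dimensions [L^-1 M], so v^n must supply [L^2 T^-2].
With n = 2: m·v^2/r has dimensions [L M T^-2], matching the LHS ✓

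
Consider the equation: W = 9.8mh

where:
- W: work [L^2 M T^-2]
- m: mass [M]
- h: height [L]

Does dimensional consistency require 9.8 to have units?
Yes

W has dimensions [L^2 M T^-2], while mh alone has dimensions [L M]. For the equation to balance, the factor 9.8 must carry dimensions [L T^-2] — it is a dimensional constant (a numerical value of a physical quantity with its units suppressed), not a pure number.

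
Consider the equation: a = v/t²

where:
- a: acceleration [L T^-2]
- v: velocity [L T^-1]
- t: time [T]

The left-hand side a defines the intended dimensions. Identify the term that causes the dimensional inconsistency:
The right-hand side term v/t²

a has dimensions [L T^-2], but v/t² has dimensions [L T^-3], so the term v/t² is dimensionally wrong for a.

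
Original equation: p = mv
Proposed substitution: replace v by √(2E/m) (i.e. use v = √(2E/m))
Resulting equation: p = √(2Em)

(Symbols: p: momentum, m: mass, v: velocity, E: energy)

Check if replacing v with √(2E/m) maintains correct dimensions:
Yes

[v] = [L T^-1] and [√(2E/m)] = [L T^-1]. These match, so the substitution replaces a quantity by one of the same dimensions and the result p = √(2Em) has LHS [L M T^-1] vs RHS [L M T^-1] — still consistent.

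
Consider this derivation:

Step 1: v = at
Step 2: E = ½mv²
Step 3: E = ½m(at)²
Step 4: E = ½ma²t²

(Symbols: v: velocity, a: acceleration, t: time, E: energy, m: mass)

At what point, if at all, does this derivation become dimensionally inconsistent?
No step introduces an error — all steps are dimensionally consistent.

Step 1: v = at → LHS [L T^-1], RHS [L T^-1] ✓
Step 2: E = ½mv² → LHS [L^2 M T^-2], RHS [L^2 M T^-2] ✓
Step 3: E = ½m(at)² → LHS [L^2 M T^-2], RHS [L^2 M T^-2] ✓
Step 4: E = ½ma²t² → LHS [L^2 M T^-2], RHS [L^2 M T^-2] ✓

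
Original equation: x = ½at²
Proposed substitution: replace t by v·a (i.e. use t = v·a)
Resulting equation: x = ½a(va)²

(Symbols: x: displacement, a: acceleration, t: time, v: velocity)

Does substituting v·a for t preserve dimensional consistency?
No

[t] = [T] and [v·a] = [L^2 T^-3]. These differ, so the substitution replaces a quantity by one of different dimensions and the result x = ½a(va)² has LHS [L] vs RHS [L^5 T^-8] — inconsistent.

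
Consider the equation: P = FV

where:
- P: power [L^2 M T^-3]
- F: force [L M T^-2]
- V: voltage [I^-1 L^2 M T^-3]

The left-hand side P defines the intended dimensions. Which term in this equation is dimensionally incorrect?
The right-hand side term FV

P has dimensions [L^2 M T^-3], but FV has dimensions [I^-1 L^3 M^2 T^-5], so the term FV is dimensionally wrong for P.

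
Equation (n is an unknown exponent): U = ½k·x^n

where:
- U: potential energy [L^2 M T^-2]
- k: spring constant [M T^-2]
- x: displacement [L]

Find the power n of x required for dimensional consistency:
n = 2

U has dimensions [L^2 M T^-2]; x has dimensions [L].
The rest of the RHS has dimensions [M T^-2], so x^n must supply [L^2].
With n = 2: ½k·x^2 has dimensions [L^2 M T^-2], matching the LHS ✓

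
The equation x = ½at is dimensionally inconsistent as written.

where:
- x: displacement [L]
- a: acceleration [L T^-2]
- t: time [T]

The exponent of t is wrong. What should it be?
The exponent of t should be 2: x = ½at^2

The LHS x has dimensions [L]; t has dimensions [T].
As written, the RHS ½at (exponent 1 on t) has dimensions [L T^-1], which does not match.
With exponent 2, the RHS ½at^2 has dimensions [L], matching the LHS.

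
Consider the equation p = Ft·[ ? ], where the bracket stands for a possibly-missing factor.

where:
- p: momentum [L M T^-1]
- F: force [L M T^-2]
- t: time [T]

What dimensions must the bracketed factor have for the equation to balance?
Nothing is missing — the bracketed factor must be dimensionless.

p has dimensions [L M T^-1] and Ft already has dimensions [L M T^-1], so p = Ft is dimensionally complete.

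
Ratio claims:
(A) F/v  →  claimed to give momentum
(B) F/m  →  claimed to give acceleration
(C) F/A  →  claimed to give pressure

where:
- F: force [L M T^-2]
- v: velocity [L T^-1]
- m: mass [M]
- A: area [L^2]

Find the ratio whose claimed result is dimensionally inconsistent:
(A) F/v does not give momentum

(A) F/v: [M T^-1] ≠ momentum [L M T^-1] ✗
(B) F/m: [L T^-2] = acceleration [L T^-2] ✓
(C) F/A: [L^-1 M T^-2] = pressure [L^-1 M T^-2] ✓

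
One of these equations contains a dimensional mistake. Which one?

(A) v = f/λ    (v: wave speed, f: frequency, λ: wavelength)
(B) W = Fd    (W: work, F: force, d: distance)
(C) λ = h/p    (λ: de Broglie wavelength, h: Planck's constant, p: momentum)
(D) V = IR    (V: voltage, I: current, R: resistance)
(A) v = f/λ

The equation (A) v = f/λ is dimensionally incorrect.

LHS (v): [L T^-1]
RHS (f/λ): [L^-1 T^-1] ✗

The dimensions do not match. The other three equations balance.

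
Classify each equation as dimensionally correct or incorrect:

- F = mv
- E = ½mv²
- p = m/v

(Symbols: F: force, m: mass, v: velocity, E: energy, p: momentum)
Dimensionally correct: E = ½mv²
Dimensionally incorrect: F = mv, p = m/v
Ordered (correct first, then incorrect): E = ½mv², F = mv, p = m/v

- F = mv: LHS [L M T^-2], RHS [L M T^-1] → incorrect ✗
- E = ½mv²: LHS [L^2 M T^-2], RHS [L^2 M T^-2] → correct ✓
- p = m/v: LHS [L M T^-1], RHS [L^-1 M T] → incorrect ✗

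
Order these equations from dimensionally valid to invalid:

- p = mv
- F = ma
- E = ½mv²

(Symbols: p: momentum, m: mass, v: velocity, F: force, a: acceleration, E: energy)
Dimensionally correct: p = mv, F = ma, E = ½mv²
Dimensionally incorrect: none
Ordered (correct first, then incorrect): p = mv, F = ma, E = ½mv²

- p = mv: LHS [L M T^-1], RHS [L M T^-1] → correct ✓
- F = ma: LHS [L M T^-2], RHS [L M T^-2] → correct ✓
- E = ½mv²: LHS [L^2 M T^-2], RHS [L^2 M T^-2] → correct ✓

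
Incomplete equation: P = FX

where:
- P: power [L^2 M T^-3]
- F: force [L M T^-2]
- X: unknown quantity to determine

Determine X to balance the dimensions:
X = v (velocity), dimensions [L T^-1]

P has dimensions [L^2 M T^-3]; the rest of the RHS (F) has dimensions [L M T^-2].
So X must have dimensions [L T^-1] — X = v (velocity).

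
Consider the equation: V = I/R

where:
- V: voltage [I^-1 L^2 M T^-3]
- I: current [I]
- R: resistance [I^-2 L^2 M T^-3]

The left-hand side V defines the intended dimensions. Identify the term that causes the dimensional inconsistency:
The right-hand side term I/R

V has dimensions [I^-1 L^2 M T^-3], but I/R has dimensions [I^3 L^-2 M^-1 T^3], so the term I/R is dimensionally wrong for V.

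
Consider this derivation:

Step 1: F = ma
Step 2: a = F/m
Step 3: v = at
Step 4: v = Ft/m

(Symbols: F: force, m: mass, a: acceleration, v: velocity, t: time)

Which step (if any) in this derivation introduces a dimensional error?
No step introduces an error — all steps are dimensionally consistent.

Step 1: F = ma → LHS [L M T^-2], RHS [L M T^-2] ✓
Step 2: a = F/m → LHS [L T^-2], RHS [L T^-2] ✓
Step 3: v = at → LHS [L T^-1], RHS [L T^-1] ✓
Step 4: v = Ft/m → LHS [L T^-1], RHS [L T^-1] ✓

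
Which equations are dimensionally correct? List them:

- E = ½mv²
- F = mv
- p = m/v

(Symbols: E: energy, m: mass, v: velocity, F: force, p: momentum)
Dimensionally correct: E = ½mv²
Dimensionally incorrect: F = mv, p = m/v
Ordered (correct first, then incorrect): E = ½mv², F = mv, p = m/v

- E = ½mv²: LHS [L^2 M T^-2], RHS [L^2 M T^-2] → correct ✓
- F = mv: LHS [L M T^-2], RHS [L M T^-1] → incorrect ✗
- p = m/v: LHS [L M T^-1], RHS [L^-1 M T] → incorrect ✗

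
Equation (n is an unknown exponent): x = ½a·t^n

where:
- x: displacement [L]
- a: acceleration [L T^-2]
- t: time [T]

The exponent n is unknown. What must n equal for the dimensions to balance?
n = 2

x has dimensions [L]; t has dimensions [T].
The rest of the RHS has dimensions [L T^-2], so t^n must supply [T^2].
With n = 2: ½a·t^2 has dimensions [L], matching the LHS ✓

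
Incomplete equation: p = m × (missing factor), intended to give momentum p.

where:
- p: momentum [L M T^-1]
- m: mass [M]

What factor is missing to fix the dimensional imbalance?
v (velocity), dimensions [L T^-1]

p has dimensions [L M T^-1] and m has dimensions [M].
The missing factor must have dimensions [L M T^-1] / [M] = [L T^-1], i.e. velocity (v).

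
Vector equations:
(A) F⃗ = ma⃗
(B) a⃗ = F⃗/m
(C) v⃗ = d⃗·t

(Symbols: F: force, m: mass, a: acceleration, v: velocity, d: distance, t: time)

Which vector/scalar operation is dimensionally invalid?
(C) v⃗ = d⃗·t

(A) F⃗ = ma⃗: LHS [L M T^-2], RHS [L M T^-2] ✓ — Force and acceleration are vectors, mass is a scalar
(B) a⃗ = F⃗/m: LHS [L T^-2], RHS [L T^-2] ✓ — force (vector) divided by mass (scalar)
(C) v⃗ = d⃗·t: LHS [L T^-1], RHS [L T] ✗ — velocity is displacement per time; should be d⃗/t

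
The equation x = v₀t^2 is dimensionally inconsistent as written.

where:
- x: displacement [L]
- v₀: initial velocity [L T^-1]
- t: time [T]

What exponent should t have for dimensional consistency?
The exponent of t should be 1: x = v₀t

The LHS x has dimensions [L]; t has dimensions [T].
As written, the RHS v₀t^2 (exponent 2 on t) has dimensions [L T], which does not match.
With exponent 1, the RHS v₀t has dimensions [L], matching the LHS.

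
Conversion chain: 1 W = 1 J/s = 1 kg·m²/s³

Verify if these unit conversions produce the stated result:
The chain is correct (no errors).

Correct: Watt is Joule per second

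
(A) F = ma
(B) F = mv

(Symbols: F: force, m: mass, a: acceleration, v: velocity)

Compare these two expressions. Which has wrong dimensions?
(B)

(A) F = ma: LHS [L M T^-2], RHS [L M T^-2] ✓
(B) F = mv: LHS [L M T^-2], RHS [L M T^-1] ✗

Expression (B) F = mv is dimensionally incorrect.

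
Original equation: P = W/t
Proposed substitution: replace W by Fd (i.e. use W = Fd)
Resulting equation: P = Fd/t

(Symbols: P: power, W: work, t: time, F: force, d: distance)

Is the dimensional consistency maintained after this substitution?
Yes

[W] = [L^2 M T^-2] and [Fd] = [L^2 M T^-2]. These match, so the substitution replaces a quantity by one of the same dimensions and the result P = Fd/t has LHS [L^2 M T^-3] vs RHS [L^2 M T^-3] — still consistent.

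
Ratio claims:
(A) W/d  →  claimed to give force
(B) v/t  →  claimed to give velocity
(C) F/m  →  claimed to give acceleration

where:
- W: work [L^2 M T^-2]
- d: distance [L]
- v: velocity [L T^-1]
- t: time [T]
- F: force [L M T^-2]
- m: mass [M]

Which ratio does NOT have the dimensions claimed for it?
(B) v/t does not give velocity

(A) W/d: [L M T^-2] = force [L M T^-2] ✓
(B) v/t: [L T^-2] ≠ velocity [L T^-1] ✗
(C) F/m: [L T^-2] = acceleration [L T^-2] ✓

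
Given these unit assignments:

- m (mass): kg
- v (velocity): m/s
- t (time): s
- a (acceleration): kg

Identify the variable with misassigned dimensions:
a

The variable a (acceleration) should have units m/s², not kg.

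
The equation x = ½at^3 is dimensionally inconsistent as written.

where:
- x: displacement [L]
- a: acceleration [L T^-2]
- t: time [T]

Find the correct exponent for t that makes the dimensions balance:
The exponent of t should be 2: x = ½at^2

The LHS x has dimensions [L]; t has dimensions [T].
As written, the RHS ½at^3 (exponent 3 on t) has dimensions [L T], which does not match.
With exponent 2, the RHS ½at^2 has dimensions [L], matching the LHS.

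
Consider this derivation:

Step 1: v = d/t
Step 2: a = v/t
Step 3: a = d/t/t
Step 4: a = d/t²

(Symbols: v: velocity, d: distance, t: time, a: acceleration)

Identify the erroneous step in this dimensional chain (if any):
No step introduces an error — all steps are dimensionally consistent.

Step 1: v = d/t → LHS [L T^-1], RHS [L T^-1] ✓
Step 2: a = v/t → LHS [L T^-2], RHS [L T^-2] ✓
Step 3: a = d/t/t → LHS [L T^-2], RHS [L T^-2] ✓
Step 4: a = d/t² → LHS [L T^-2], RHS [L T^-2] ✓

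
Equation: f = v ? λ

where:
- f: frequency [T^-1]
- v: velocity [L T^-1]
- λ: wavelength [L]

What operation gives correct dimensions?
division (÷): f = v ÷ λ

f [T^-1]; v [L T^-1]; λ [L].
v × λ → [L^2 T^-1] ✗
v ÷ λ → [T^-1] ✓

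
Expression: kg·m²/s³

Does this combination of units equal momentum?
No

The expression kg·m²/s³ has dimensions [L^2 M T^-3], but momentum has dimensions [L M T^-1].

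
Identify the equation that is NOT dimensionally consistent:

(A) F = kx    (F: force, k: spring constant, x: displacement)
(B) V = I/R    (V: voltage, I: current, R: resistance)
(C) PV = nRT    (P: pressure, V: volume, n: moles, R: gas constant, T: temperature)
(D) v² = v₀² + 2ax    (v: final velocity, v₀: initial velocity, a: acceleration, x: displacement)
(B) V = I/R

The equation (B) V = I/R is dimensionally incorrect.

LHS (V): [I^-1 L^2 M T^-3]
RHS (I/R): [I^3 L^-2 M^-1 T^3] ✗

The dimensions do not match. The other three equations balance.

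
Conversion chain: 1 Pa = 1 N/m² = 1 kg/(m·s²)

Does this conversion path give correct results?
The chain is correct (no errors).

Correct: Pascal is Newton per square meter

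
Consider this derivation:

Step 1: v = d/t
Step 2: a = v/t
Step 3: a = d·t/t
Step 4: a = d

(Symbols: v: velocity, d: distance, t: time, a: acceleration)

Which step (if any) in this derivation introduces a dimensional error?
Step 3

Step 1: v = d/t → LHS [L T^-1], RHS [L T^-1] ✓
Step 2: a = v/t → LHS [L T^-2], RHS [L T^-2] ✓
Step 3: a = d·t/t → LHS [L T^-2], RHS [L] ✗

The first dimensional inconsistency appears in step 3: a = d·t/t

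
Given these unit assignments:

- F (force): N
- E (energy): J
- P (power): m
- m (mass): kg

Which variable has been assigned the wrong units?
P

The variable P (power) should have units W, not m.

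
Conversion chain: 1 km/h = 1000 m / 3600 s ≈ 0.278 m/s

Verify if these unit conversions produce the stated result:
The chain is correct (no errors).

Correct: 1 km = 1000 m, 1 h = 3600 s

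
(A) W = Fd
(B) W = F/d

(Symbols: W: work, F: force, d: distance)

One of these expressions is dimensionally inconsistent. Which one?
(B)

(A) W = Fd: LHS [L^2 M T^-2], RHS [L^2 M T^-2] ✓
(B) W = F/d: LHS [L^2 M T^-2], RHS [M T^-2] ✗

Expression (B) W = F/d is dimensionally incorrect.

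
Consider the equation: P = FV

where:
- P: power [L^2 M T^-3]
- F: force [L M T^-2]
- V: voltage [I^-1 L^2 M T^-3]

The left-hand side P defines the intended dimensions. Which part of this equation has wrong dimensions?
The right-hand side term FV

P has dimensions [L^2 M T^-3], but FV has dimensions [I^-1 L^3 M^2 T^-5], so the term FV is dimensionally wrong for P.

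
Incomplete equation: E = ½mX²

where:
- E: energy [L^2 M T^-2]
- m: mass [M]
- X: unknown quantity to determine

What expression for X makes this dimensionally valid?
X = v (velocity), dimensions [L T^-1]

E has dimensions [L^2 M T^-2]; the rest of the RHS (½m) has dimensions [M].
So X² must have dimensions [L^2 T^-2], i.e. X has dimensions [L T^-1] — X = v (velocity).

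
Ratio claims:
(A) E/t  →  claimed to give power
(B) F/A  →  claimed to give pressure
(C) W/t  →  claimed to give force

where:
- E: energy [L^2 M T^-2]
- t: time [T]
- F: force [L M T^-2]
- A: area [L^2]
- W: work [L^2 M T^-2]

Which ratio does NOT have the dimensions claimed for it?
(C) W/t does not give force

(A) E/t: [L^2 M T^-3] = power [L^2 M T^-3] ✓
(B) F/A: [L^-1 M T^-2] = pressure [L^-1 M T^-2] ✓
(C) W/t: [L^2 M T^-3] ≠ force [L M T^-2] ✗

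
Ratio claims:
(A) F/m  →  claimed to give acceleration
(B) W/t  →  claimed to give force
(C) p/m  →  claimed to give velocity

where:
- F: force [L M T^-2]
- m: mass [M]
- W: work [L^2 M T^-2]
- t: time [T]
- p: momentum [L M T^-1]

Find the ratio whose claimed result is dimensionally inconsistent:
(B) W/t does not give force

(A) F/m: [L T^-2] = acceleration [L T^-2] ✓
(B) W/t: [L^2 M T^-3] ≠ force [L M T^-2] ✗
(C) p/m: [L T^-1] = velocity [L T^-1] ✓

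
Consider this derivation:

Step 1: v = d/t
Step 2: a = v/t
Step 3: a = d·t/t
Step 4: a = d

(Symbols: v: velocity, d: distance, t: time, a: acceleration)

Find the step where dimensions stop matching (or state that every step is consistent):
Step 3

Step 1: v = d/t → LHS [L T^-1], RHS [L T^-1] ✓
Step 2: a = v/t → LHS [L T^-2], RHS [L T^-2] ✓
Step 3: a = d·t/t → LHS [L T^-2], RHS [L] ✗

The first dimensional inconsistency appears in step 3: a = d·t/t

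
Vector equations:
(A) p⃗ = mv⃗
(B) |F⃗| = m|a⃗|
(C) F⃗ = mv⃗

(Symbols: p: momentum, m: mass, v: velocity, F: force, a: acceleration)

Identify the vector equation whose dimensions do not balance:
(C) F⃗ = mv⃗

(A) p⃗ = mv⃗: LHS [L M T^-1], RHS [L M T^-1] ✓ — mass (scalar) times velocity (vector)
(B) |F⃗| = m|a⃗|: LHS [L M T^-2], RHS [L M T^-2] ✓ — magnitudes of vectors are scalars
(C) F⃗ = mv⃗: LHS [L M T^-2], RHS [L M T^-1] ✗ — mass times velocity is momentum, not force; should be ma⃗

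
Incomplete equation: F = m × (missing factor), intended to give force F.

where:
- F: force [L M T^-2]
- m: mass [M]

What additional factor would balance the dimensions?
a (acceleration), dimensions [L T^-2]

F has dimensions [L M T^-2] and m has dimensions [M].
The missing factor must have dimensions [L M T^-2] / [M] = [L T^-2], i.e. acceleration (a).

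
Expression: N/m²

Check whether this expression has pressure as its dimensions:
Yes

The expression N/m² has dimensions [L^-1 M T^-2], which is exactly pressure [L^-1 M T^-2].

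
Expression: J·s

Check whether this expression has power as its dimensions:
No

The expression J·s has dimensions [L^2 M T^-1], but power has dimensions [L^2 M T^-3].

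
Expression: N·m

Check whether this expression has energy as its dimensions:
Yes

The expression N·m has dimensions [L^2 M T^-2], which is exactly energy [L^2 M T^-2].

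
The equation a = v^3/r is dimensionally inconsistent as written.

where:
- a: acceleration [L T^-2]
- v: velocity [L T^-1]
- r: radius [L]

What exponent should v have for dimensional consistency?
The exponent of v should be 2: a = v^2/r

The LHS a has dimensions [L T^-2]; v has dimensions [L T^-1].
As written, the RHS v^3/r (exponent 3 on v) has dimensions [L^2 T^-3], which does not match.
With exponent 2, the RHS v^2/r has dimensions [L T^-2], matching the LHS.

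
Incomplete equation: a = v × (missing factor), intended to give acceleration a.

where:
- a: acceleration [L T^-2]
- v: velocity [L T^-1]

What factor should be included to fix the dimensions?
1/t (inverse time), dimensions [T^-1]

a has dimensions [L T^-2] and v has dimensions [L T^-1].
The missing factor must have dimensions [L T^-2] / [L T^-1] = [T^-1], i.e. inverse time (1/t).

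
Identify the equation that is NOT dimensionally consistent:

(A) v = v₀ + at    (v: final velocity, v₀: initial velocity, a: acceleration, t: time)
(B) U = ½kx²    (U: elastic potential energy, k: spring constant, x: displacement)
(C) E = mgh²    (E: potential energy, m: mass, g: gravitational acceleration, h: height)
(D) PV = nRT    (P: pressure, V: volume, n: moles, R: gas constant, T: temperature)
(C) E = mgh²

The equation (C) E = mgh² is dimensionally incorrect.

LHS (E): [L^2 M T^-2]
RHS (mgh²): [L^3 M T^-2] ✗

The dimensions do not match. The other three equations balance.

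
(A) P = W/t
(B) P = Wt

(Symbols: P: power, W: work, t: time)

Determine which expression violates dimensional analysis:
(B)

(A) P = W/t: LHS [L^2 M T^-3], RHS [L^2 M T^-3] ✓
(B) P = Wt: LHS [L^2 M T^-3], RHS [L^2 M T^-1] ✗

Expression (B) P = Wt is dimensionally incorrect.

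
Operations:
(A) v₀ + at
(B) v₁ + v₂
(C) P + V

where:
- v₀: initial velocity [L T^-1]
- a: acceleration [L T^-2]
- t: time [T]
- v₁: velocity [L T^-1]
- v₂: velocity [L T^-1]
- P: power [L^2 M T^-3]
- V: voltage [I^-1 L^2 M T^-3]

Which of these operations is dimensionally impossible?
(C) P + V

(A) v₀ + at: v₀ [L T^-1] and at [L T^-1] — same dimensions ✓
(B) v₁ + v₂: v₁ [L T^-1] and v₂ [L T^-1] — same dimensions ✓
(C) P + V: P [L^2 M T^-3] and V [I^-1 L^2 M T^-3] — different dimensions cannot be added/subtracted ✗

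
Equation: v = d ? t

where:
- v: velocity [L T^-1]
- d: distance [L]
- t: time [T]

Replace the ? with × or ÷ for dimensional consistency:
division (÷): v = d ÷ t

v [L T^-1]; d [L]; t [T].
d × t → [L T] ✗
d ÷ t → [L T^-1] ✓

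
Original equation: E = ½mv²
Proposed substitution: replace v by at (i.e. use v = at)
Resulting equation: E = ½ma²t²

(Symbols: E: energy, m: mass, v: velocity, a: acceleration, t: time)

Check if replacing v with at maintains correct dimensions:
Yes

[v] = [L T^-1] and [at] = [L T^-1]. These match, so the substitution replaces a quantity by one of the same dimensions and the result E = ½ma²t² has LHS [L^2 M T^-2] vs RHS [L^2 M T^-2] — still consistent.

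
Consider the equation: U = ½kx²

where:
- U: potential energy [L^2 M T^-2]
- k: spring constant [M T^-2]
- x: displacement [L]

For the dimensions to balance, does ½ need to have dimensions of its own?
No

U has dimensions [L^2 M T^-2] and kx² already has dimensions [L^2 M T^-2], so the equation balances without ½ contributing any dimensions. ½ is a pure (dimensionless) number; changing or removing it would not affect dimensional consistency.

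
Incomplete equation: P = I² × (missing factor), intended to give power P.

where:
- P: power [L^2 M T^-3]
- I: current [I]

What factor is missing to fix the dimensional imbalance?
R (resistance), dimensions [I^-2 L^2 M T^-3]

P has dimensions [L^2 M T^-3] and I² has dimensions [I^2].
The missing factor must have dimensions [L^2 M T^-3] / [I^2] = [I^-2 L^2 M T^-3], i.e. resistance (R).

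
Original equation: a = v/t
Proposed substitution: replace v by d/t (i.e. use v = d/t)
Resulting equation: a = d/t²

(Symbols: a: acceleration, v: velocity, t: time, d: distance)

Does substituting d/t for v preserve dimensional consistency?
Yes

[v] = [L T^-1] and [d/t] = [L T^-1]. These match, so the substitution replaces a quantity by one of the same dimensions and the result a = d/t² has LHS [L T^-2] vs RHS [L T^-2] — still consistent.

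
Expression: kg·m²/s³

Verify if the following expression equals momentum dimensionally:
No

The expression kg·m²/s³ has dimensions [L^2 M T^-3], but momentum has dimensions [L M T^-1].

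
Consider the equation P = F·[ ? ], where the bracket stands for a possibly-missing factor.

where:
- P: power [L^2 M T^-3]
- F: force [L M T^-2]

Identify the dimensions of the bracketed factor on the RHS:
[L T^-1] — velocity (e.g. v)

P has dimensions [L^2 M T^-3]; F has dimensions [L M T^-2].
The bracketed factor must supply [L^2 M T^-3] / [L M T^-2] = [L T^-1].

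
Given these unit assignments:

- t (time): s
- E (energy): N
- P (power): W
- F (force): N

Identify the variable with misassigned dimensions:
E

The variable E (energy) should have units J, not N.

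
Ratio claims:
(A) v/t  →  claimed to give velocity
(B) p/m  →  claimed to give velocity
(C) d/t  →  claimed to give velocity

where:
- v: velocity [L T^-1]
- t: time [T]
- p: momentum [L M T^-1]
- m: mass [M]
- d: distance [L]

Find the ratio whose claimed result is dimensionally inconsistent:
(A) v/t does not give velocity

(A) v/t: [L T^-2] ≠ velocity [L T^-1] ✗
(B) p/m: [L T^-1] = velocity [L T^-1] ✓
(C) d/t: [L T^-1] = velocity [L T^-1] ✓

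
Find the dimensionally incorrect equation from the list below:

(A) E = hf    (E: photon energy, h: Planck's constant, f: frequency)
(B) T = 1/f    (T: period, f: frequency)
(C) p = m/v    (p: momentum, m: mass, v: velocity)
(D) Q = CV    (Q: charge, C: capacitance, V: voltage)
(C) p = m/v

The equation (C) p = m/v is dimensionally incorrect.

LHS (p): [L M T^-1]
RHS (m/v): [L^-1 M T] ✗

The dimensions do not match. The other three equations balance.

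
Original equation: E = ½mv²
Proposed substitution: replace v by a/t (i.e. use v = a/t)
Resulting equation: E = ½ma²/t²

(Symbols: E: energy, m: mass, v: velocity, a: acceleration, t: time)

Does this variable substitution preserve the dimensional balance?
No

[v] = [L T^-1] and [a/t] = [L T^-3]. These differ, so the substitution replaces a quantity by one of different dimensions and the result E = ½ma²/t² has LHS [L^2 M T^-2] vs RHS [L^2 M T^-6] — inconsistent.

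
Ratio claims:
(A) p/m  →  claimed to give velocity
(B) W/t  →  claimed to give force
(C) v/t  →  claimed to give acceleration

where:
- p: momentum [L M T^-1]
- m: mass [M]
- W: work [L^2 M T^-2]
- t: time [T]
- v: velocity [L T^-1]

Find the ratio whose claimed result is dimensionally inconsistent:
(B) W/t does not give force

(A) p/m: [L T^-1] = velocity [L T^-1] ✓
(B) W/t: [L^2 M T^-3] ≠ force [L M T^-2] ✗
(C) v/t: [L T^-2] = acceleration [L T^-2] ✓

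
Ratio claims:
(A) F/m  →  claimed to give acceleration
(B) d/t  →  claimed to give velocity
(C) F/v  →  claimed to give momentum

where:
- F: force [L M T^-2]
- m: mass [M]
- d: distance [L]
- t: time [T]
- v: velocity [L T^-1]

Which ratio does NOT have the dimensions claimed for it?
(C) F/v does not give momentum

(A) F/m: [L T^-2] = acceleration [L T^-2] ✓
(B) d/t: [L T^-1] = velocity [L T^-1] ✓
(C) F/v: [M T^-1] ≠ momentum [L M T^-1] ✗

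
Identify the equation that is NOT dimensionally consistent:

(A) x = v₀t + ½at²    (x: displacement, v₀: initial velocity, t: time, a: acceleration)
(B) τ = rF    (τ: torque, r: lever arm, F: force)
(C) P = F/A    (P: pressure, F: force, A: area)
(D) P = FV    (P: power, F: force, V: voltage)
(D) P = FV

The equation (D) P = FV is dimensionally incorrect.

LHS (P): [L^2 M T^-3]
RHS (FV): [I^-1 L^3 M^2 T^-5] ✗

The dimensions do not match. The other three equations balance.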